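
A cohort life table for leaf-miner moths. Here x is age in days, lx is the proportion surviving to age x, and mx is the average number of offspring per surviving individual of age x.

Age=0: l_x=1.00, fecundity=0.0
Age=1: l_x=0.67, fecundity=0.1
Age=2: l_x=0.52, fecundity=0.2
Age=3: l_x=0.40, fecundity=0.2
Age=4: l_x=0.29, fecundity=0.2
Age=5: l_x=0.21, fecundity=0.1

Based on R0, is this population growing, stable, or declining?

declining

R0 = Σ lx·mx = 0 + 0.067 + 0.104 + 0.08 + 0.058 + 0.021 = 0.33
R0 < 1, so the population is declining.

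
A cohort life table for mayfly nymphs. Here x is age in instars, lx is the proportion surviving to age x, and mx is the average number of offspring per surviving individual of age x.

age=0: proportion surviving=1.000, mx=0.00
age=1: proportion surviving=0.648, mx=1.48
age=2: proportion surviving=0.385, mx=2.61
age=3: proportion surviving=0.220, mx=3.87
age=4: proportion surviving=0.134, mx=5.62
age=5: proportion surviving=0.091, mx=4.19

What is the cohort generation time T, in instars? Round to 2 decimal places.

lx·mx: 0, 0.95904, 1.00485, 0.8514, 0.75308, 0.38129 → R0 = 3.94966
x·lx·mx: 0, 0.95904, 2.0097, 2.5542, 3.01232, 1.90645 → Σ = 10.44171
T = 10.44171 / 3.94966 = 2.643698… → 2.64

2.64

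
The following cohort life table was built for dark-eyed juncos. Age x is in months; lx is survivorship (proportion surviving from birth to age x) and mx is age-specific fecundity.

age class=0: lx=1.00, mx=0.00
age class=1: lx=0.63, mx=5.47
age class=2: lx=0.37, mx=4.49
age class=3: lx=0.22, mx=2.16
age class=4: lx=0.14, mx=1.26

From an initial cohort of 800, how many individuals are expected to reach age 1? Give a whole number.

Expected survivors = N0 · l_1 = 800 × 0.63 = 504 → 504

504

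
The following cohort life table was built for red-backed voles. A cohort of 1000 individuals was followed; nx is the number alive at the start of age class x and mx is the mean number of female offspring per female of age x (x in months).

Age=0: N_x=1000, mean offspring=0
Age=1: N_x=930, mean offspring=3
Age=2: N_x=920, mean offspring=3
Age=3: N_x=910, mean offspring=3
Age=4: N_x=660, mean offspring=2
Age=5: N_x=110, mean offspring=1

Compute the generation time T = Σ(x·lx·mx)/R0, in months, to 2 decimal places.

lx = nx/n0 = nx/1000: 1, 0.93, 0.92, 0.91, 0.66, 0.11
lx·mx: 0, 2.79, 2.76, 2.73, 1.32, 0.11 → R0 = 9.71
x·lx·mx: 0, 2.79, 5.52, 8.19, 5.28, 0.55 → Σ = 22.33
T = 22.33 / 9.71 = 2.299691… → 2.30

2.30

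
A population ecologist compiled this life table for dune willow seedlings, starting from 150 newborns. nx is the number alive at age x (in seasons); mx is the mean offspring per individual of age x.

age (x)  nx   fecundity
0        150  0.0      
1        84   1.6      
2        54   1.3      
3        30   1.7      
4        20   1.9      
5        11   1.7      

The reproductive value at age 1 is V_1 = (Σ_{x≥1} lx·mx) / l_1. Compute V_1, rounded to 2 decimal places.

3.72

lx = nx/n0 = nx/150: 1, 0.56, 0.36, 0.2, 0.13333…, 0.07333…
lx·mx for x ≥ 1: 0.896, 0.468, 0.34, 0.253333…, 0.124667… → sum = 2.082…
V_1 = 2.082… / l_1 = 2.082… / 0.56 = 3.717857… → 3.72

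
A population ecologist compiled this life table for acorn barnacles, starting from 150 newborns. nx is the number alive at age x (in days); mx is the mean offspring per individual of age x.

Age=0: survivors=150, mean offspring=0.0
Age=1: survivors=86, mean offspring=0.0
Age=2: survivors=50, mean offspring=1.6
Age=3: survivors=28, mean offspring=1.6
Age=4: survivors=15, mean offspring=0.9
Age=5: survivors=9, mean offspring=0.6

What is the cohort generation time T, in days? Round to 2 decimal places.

lx = nx/n0 = nx/150: 1, 0.57333…, 0.33333…, 0.18667…, 0.1, 0.06
lx·mx: 0, 0, 0.533333…, 0.298667…, 0.09, 0.036 → R0 = 0.958…
x·lx·mx: 0, 0, 1.066667…, 0.896…, 0.36, 0.18 → Σ = 2.502667…
T = 2.502667… / 0.958… = 2.612387… → 2.61

2.61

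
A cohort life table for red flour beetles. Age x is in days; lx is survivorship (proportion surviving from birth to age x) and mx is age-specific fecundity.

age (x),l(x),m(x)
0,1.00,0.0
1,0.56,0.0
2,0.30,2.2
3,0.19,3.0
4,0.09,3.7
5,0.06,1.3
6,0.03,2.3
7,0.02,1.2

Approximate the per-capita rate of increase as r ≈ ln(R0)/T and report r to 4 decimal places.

0.1789

R0 = Σ lx·mx = 0 + 0 + 0.66 + 0.57 + 0.333 + 0.078 + 0.069 + 0.024 = 1.734
Σ x·lx·mx = 5.334; T = 5.334/1.734 = 3.07612…
r ≈ ln(R0)/T = ln(1.734)/3.07612… = 0.178936… → 0.1789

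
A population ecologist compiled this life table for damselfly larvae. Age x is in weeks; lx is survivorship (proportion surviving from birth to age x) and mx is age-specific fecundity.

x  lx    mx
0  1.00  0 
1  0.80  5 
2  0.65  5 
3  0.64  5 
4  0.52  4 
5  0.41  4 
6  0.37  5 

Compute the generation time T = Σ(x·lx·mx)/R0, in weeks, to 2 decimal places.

2.98

lx·mx: 0, 4, 3.25, 3.2, 2.08, 1.64, 1.85 → R0 = 16.02
x·lx·mx: 0, 4, 6.5, 9.6, 8.32, 8.2, 11.1 → Σ = 47.72
T = 47.72 / 16.02 = 2.978777… → 2.98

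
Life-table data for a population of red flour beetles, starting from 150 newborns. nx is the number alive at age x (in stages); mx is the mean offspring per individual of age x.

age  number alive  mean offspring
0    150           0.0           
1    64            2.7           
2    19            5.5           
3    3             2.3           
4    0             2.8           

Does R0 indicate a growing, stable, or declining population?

lx = nx/n0 = nx/150: 1, 0.42667…, 0.12667…, 0.02, 0
R0 = Σ lx·mx = 0 + 1.152… + 0.696667… + 0.046 + 0 = 1.894667…
R0 > 1, so the population is growing.

growing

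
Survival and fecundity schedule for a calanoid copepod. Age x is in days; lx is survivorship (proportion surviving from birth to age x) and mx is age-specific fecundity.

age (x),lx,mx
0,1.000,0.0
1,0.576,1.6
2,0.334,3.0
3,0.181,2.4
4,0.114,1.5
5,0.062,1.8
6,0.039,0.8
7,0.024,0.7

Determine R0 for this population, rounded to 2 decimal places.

2.69

lx·mx by age: 0, 0.9216, 1.002, 0.4344, 0.171, 0.1116, 0.0312, 0.0168
R0 = Σ lx·mx = 2.6886 → 2.69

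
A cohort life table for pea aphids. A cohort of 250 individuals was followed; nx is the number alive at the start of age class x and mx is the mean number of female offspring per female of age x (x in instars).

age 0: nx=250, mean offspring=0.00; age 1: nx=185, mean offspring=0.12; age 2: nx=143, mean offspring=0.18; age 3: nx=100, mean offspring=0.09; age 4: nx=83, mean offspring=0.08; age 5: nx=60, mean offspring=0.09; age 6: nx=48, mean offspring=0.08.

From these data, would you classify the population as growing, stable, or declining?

declining

lx = nx/n0 = nx/250: 1, 0.74, 0.572, 0.4, 0.332, 0.24, 0.192
R0 = Σ lx·mx = 0 + 0.0888 + 0.10296 + 0.036 + 0.02656 + 0.0216 + 0.01536 = 0.29128
R0 < 1, so the population is declining.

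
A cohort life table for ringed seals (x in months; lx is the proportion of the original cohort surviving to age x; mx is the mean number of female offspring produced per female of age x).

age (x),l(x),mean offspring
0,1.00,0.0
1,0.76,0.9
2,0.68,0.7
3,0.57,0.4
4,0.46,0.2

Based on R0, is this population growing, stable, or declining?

R0 = Σ lx·mx = 0 + 0.684 + 0.476 + 0.228 + 0.092 = 1.48
R0 > 1, so the population is growing.

growing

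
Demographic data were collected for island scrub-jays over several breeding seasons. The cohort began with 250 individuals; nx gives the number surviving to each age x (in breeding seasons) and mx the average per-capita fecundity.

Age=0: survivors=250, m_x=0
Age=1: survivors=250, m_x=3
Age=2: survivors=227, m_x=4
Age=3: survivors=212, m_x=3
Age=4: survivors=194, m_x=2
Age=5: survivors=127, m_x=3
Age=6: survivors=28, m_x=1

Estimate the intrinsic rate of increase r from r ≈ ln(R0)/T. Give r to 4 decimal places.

0.9598

lx = nx/n0 = nx/250: 1, 1, 0.908, 0.848, 0.776, 0.508, 0.112
R0 = Σ lx·mx = 0 + 3 + 3.632 + 2.544 + 1.552 + 1.524 + 0.112 = 12.364
Σ x·lx·mx = 32.396; T = 32.396/12.364 = 2.62019…
r ≈ ln(R0)/T = ln(12.364)/2.62019… = 0.959774… → 0.9598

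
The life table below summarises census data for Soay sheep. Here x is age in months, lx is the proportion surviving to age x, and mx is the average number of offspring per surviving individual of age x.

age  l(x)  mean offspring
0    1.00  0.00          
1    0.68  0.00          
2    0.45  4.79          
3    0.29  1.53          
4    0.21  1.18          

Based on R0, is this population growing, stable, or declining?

R0 = Σ lx·mx = 0 + 0 + 2.1555 + 0.4437 + 0.2478 = 2.847
R0 > 1, so the population is growing.

growing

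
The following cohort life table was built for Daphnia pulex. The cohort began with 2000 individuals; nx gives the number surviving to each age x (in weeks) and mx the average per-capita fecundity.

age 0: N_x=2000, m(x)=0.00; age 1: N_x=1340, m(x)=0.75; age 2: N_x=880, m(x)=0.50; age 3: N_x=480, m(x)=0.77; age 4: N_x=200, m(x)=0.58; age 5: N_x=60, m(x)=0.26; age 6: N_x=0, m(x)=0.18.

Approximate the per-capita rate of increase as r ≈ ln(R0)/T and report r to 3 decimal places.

lx = nx/n0 = nx/2000: 1, 0.67, 0.44, 0.24, 0.1, 0.03, 0
R0 = Σ lx·mx = 0 + 0.5025 + 0.22 + 0.1848 + 0.058 + 0.0078 + 0 = 0.9731
Σ x·lx·mx = 1.7679; T = 1.7679/0.9731 = 1.81677…
r ≈ ln(R0)/T = ln(0.9731)/1.81677… = -0.01501… → -0.015

-0.015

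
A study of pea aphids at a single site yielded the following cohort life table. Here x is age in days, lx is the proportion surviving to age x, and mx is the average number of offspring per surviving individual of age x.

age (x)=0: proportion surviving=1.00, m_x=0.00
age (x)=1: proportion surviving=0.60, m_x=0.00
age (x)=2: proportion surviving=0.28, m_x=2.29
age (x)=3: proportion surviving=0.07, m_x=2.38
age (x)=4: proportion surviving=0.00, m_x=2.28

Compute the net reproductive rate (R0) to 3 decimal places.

0.808

lx·mx by age: 0, 0, 0.6412, 0.1666, 0
R0 = Σ lx·mx = 0.8078 → 0.808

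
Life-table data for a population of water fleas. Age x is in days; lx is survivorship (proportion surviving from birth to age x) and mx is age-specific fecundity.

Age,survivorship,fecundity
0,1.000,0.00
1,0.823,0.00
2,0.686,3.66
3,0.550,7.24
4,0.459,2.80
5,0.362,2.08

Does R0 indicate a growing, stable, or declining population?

growing

R0 = Σ lx·mx = 0 + 0 + 2.51076 + 3.982 + 1.2852 + 0.75296 = 8.53092
R0 > 1, so the population is growing.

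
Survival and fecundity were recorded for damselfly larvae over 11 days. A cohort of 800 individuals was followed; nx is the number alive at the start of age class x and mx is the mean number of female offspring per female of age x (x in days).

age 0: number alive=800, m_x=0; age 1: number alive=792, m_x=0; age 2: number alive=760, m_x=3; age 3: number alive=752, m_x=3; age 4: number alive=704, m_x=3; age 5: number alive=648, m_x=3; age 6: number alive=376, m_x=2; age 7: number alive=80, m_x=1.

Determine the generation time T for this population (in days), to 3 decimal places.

3.668

lx = nx/n0 = nx/800: 1, 0.99, 0.95, 0.94, 0.88, 0.81, 0.47, 0.1
lx·mx: 0, 0, 2.85, 2.82, 2.64, 2.43, 0.94, 0.1 → R0 = 11.78
x·lx·mx: 0, 0, 5.7, 8.46, 10.56, 12.15, 5.64, 0.7 → Σ = 43.21
T = 43.21 / 11.78 = 3.668081… → 3.668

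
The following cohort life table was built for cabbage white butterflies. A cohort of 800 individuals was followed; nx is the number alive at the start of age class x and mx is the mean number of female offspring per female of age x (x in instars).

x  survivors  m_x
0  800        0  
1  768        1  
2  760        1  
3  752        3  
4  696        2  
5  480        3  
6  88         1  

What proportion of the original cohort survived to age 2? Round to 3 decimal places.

0.950

l_2 = n_2/n_0 = 760/800 = 0.95 → 0.950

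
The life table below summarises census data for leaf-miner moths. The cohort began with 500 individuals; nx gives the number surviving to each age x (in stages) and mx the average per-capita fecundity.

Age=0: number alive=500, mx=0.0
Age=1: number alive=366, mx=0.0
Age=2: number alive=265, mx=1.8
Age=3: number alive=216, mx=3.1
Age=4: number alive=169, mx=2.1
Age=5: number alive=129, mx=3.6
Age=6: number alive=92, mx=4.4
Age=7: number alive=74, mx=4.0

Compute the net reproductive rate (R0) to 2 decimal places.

lx = nx/n0 = nx/500: 1, 0.732, 0.53, 0.432, 0.338, 0.258, 0.184, 0.148
lx·mx by age: 0, 0, 0.954, 1.3392, 0.7098, 0.9288, 0.8096, 0.592
R0 = Σ lx·mx = 5.3334 → 5.33

5.33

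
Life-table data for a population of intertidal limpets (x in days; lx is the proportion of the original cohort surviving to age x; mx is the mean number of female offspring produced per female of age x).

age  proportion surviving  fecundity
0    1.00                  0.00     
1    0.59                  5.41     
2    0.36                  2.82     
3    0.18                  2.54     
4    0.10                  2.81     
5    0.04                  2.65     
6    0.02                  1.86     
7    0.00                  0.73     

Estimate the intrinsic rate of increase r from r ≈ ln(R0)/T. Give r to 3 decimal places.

R0 = Σ lx·mx = 0 + 3.1919 + 1.0152 + 0.4572 + 0.281 + 0.106 + 0.0372 + 0 = 5.0885
Σ x·lx·mx = 8.4711; T = 8.4711/5.0885 = 1.66475…
r ≈ ln(R0)/T = ln(5.0885)/1.66475… = 0.97731… → 0.977

0.977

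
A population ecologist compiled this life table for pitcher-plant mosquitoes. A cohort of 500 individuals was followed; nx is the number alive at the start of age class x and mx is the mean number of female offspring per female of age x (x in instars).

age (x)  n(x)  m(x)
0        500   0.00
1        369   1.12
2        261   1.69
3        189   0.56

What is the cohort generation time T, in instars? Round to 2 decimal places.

1.68

lx = nx/n0 = nx/500: 1, 0.738, 0.522, 0.378
lx·mx: 0, 0.82656, 0.88218, 0.21168 → R0 = 1.92042
x·lx·mx: 0, 0.82656, 1.76436, 0.63504 → Σ = 3.22596
T = 3.22596 / 1.92042 = 1.67982… → 1.68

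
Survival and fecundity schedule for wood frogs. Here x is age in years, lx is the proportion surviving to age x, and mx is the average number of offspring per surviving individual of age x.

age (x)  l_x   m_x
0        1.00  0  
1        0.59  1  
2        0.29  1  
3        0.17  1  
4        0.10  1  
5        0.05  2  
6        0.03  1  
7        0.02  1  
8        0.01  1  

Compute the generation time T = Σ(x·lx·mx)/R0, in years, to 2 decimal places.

lx·mx: 0, 0.59, 0.29, 0.17, 0.1, 0.1, 0.03, 0.02, 0.01 → R0 = 1.31
x·lx·mx: 0, 0.59, 0.58, 0.51, 0.4, 0.5, 0.18, 0.14, 0.08 → Σ = 2.98
T = 2.98 / 1.31 = 2.274809… → 2.27

2.27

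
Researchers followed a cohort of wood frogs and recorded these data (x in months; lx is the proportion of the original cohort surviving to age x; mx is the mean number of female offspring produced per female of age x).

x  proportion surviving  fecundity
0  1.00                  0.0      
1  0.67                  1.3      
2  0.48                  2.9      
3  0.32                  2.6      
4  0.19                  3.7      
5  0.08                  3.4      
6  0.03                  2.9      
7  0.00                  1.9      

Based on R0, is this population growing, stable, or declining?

R0 = Σ lx·mx = 0 + 0.871 + 1.392 + 0.832 + 0.703 + 0.272 + 0.087 + 0 = 4.157
R0 > 1, so the population is growing.

growing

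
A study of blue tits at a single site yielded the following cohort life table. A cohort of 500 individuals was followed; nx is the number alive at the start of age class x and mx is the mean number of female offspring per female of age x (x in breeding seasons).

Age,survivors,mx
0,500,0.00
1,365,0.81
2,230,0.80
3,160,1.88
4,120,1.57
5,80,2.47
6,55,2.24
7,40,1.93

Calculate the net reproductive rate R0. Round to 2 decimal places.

2.73

lx = nx/n0 = nx/500: 1, 0.73, 0.46, 0.32, 0.24, 0.16, 0.11, 0.08
lx·mx by age: 0, 0.5913, 0.368, 0.6016, 0.3768, 0.3952, 0.2464, 0.1544
R0 = Σ lx·mx = 2.7337 → 2.73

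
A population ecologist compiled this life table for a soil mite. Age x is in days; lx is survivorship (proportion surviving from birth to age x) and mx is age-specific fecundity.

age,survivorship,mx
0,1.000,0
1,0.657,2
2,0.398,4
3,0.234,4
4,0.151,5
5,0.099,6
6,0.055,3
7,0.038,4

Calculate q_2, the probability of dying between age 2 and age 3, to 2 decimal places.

0.41

q_2 = (l_2 − l_3) / l_2 = (0.398 − 0.234) / 0.398
     = 0.164 / 0.398 = 0.41206… → 0.41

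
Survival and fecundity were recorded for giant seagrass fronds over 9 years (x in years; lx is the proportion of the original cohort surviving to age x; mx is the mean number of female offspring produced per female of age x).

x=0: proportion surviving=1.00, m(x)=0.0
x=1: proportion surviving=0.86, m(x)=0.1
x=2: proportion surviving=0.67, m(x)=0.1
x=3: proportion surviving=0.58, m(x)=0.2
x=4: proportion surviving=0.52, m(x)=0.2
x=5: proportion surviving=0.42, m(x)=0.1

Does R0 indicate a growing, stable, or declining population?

R0 = Σ lx·mx = 0 + 0.086 + 0.067 + 0.116 + 0.104 + 0.042 = 0.415
R0 < 1, so the population is declining.

declining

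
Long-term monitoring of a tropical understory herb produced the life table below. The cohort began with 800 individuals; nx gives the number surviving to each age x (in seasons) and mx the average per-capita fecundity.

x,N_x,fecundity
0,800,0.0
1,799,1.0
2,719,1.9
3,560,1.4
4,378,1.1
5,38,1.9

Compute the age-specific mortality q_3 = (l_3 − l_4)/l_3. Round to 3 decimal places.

lx = nx/n0 = nx/800: 1, 0.99875, 0.89875, 0.7, 0.4725, 0.0475
q_3 = (l_3 − l_4) / l_3 = (0.7 − 0.4725) / 0.7
     = 0.2275 / 0.7 = 0.325 → 0.325

0.325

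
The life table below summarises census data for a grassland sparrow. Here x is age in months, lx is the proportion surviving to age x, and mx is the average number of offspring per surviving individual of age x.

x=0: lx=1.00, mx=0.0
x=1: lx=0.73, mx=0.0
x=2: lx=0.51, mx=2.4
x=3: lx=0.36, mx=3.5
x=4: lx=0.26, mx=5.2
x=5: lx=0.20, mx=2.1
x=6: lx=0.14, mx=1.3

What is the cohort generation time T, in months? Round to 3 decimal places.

3.341

lx·mx: 0, 0, 1.224, 1.26, 1.352, 0.42, 0.182 → R0 = 4.438
x·lx·mx: 0, 0, 2.448, 3.78, 5.408, 2.1, 1.092 → Σ = 14.828
T = 14.828 / 4.438 = 3.341145… → 3.341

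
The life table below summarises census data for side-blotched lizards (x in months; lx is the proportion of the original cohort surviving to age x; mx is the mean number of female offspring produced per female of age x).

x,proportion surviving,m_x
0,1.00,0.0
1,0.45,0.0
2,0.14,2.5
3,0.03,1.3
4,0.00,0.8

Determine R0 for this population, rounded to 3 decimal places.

0.389

lx·mx by age: 0, 0, 0.35, 0.039, 0
R0 = Σ lx·mx = 0.389 → 0.389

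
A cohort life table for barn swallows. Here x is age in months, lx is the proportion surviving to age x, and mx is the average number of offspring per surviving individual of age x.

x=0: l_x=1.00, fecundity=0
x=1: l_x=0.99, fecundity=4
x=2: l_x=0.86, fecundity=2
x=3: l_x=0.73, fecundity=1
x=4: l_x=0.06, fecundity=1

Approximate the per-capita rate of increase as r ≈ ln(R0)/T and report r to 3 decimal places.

R0 = Σ lx·mx = 0 + 3.96 + 1.72 + 0.73 + 0.06 = 6.47
Σ x·lx·mx = 9.83; T = 9.83/6.47 = 1.51932…
r ≈ ln(R0)/T = ln(6.47)/1.51932… = 1.22896… → 1.229

1.229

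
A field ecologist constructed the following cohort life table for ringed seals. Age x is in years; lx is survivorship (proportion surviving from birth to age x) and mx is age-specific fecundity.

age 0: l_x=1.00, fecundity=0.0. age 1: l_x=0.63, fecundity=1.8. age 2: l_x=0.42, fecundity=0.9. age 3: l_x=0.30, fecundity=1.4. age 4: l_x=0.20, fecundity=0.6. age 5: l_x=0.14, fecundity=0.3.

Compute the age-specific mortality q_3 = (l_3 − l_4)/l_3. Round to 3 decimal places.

q_3 = (l_3 − l_4) / l_3 = (0.3 − 0.2) / 0.3
     = 0.1 / 0.3 = 0.333333… → 0.333

0.333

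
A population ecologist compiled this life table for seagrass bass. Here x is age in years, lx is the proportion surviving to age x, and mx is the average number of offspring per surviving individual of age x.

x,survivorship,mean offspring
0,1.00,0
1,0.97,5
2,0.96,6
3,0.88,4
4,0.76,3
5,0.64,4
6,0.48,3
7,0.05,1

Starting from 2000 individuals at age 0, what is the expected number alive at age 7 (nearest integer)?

100

Expected survivors = N0 · l_7 = 2000 × 0.05 = 100 → 100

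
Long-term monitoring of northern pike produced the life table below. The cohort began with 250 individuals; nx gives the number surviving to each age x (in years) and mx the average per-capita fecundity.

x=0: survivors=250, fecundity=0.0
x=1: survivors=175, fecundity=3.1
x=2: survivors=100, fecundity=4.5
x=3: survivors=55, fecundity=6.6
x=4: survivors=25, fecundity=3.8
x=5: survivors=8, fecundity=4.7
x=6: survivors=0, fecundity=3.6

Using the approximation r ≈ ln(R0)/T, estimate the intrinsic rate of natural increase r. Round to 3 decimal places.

0.856

lx = nx/n0 = nx/250: 1, 0.7, 0.4, 0.22, 0.1, 0.032, 0
R0 = Σ lx·mx = 0 + 2.17 + 1.8 + 1.452 + 0.38 + 0.1504 + 0 = 5.9524
Σ x·lx·mx = 12.398; T = 12.398/5.9524 = 2.08286…
r ≈ ln(R0)/T = ln(5.9524)/2.08286… = 0.85642… → 0.856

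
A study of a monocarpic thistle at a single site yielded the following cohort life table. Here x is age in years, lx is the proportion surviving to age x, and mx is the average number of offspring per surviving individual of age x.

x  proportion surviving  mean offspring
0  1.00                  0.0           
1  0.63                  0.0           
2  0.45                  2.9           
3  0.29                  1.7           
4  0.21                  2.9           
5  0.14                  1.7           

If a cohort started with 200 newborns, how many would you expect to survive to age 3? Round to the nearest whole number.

Expected survivors = N0 · l_3 = 200 × 0.29 = 58 → 58

58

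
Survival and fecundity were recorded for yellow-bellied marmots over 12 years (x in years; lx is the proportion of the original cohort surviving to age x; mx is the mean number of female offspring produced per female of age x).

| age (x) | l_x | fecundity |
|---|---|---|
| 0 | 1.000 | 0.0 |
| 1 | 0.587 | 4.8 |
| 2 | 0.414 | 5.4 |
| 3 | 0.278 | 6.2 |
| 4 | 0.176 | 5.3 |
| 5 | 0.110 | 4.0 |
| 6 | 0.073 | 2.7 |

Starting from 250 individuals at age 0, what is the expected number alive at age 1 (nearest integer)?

147

Expected survivors = N0 · l_1 = 250 × 0.587 = 146.75 → 147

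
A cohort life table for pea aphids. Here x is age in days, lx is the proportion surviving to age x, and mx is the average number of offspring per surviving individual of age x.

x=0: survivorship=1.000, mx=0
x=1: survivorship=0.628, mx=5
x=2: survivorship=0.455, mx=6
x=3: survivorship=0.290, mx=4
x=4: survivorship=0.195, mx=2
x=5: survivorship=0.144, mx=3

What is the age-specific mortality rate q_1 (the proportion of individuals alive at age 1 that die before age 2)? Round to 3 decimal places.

q_1 = (l_1 − l_2) / l_1 = (0.628 − 0.455) / 0.628
     = 0.173 / 0.628 = 0.275478… → 0.275

0.275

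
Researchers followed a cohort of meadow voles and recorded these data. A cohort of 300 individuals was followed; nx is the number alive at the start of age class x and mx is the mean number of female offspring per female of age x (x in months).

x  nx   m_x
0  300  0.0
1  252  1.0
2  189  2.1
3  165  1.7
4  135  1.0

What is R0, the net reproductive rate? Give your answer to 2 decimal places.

3.55

lx = nx/n0 = nx/300: 1, 0.84, 0.63, 0.55, 0.45
lx·mx by age: 0, 0.84, 1.323, 0.935, 0.45
R0 = Σ lx·mx = 3.548 → 3.55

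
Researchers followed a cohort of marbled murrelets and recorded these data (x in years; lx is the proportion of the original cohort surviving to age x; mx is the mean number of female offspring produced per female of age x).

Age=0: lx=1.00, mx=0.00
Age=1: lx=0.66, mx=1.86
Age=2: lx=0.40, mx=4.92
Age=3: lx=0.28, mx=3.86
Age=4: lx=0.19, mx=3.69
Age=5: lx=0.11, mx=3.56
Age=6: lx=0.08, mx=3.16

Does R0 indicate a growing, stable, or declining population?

growing

R0 = Σ lx·mx = 0 + 1.2276 + 1.968 + 1.0808 + 0.7011 + 0.3916 + 0.2528 = 5.6219
R0 > 1, so the population is growing.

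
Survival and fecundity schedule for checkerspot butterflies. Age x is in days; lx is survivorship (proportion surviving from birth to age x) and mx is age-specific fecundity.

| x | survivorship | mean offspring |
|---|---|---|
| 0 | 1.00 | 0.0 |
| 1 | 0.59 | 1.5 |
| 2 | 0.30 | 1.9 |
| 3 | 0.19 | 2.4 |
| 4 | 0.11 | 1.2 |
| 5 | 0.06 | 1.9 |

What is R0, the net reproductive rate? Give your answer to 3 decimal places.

lx·mx by age: 0, 0.885, 0.57, 0.456, 0.132, 0.114
R0 = Σ lx·mx = 2.157 → 2.157

2.157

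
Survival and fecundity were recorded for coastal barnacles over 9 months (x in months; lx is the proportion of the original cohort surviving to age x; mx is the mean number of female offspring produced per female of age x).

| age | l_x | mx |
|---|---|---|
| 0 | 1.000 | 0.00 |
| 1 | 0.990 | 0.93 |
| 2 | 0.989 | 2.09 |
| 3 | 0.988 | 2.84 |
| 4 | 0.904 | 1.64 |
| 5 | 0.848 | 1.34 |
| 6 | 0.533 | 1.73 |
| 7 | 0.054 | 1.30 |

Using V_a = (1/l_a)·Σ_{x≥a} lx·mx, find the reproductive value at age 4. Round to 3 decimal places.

lx·mx for x ≥ 4: 1.48256, 1.13632, 0.92209, 0.0702 → sum = 3.61117
V_4 = 3.61117 / l_4 = 3.61117 / 0.904 = 3.994657… → 3.995

3.995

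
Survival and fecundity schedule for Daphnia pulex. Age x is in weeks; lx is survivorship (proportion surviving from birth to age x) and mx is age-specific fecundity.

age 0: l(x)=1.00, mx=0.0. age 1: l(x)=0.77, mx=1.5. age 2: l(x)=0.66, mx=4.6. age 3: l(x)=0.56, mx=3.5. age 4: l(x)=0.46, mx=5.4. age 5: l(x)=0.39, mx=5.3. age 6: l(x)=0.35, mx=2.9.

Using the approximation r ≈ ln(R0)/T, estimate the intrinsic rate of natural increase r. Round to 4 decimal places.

R0 = Σ lx·mx = 0 + 1.155 + 3.036 + 1.96 + 2.484 + 2.067 + 1.015 = 11.717
Σ x·lx·mx = 39.468; T = 39.468/11.717 = 3.36844…
r ≈ ln(R0)/T = ln(11.717)/3.36844… = 0.730618… → 0.7306

0.7306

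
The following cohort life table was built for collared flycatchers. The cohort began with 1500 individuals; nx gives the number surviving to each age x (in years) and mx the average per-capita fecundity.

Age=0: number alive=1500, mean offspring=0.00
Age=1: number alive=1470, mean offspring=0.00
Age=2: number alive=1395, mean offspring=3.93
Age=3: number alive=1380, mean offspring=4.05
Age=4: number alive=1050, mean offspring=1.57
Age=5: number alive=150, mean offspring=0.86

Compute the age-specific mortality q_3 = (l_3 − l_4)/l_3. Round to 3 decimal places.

lx = nx/n0 = nx/1500: 1, 0.98, 0.93, 0.92, 0.7, 0.1
q_3 = (l_3 − l_4) / l_3 = (0.92 − 0.7) / 0.92
     = 0.22 / 0.92 = 0.23913… → 0.239

0.239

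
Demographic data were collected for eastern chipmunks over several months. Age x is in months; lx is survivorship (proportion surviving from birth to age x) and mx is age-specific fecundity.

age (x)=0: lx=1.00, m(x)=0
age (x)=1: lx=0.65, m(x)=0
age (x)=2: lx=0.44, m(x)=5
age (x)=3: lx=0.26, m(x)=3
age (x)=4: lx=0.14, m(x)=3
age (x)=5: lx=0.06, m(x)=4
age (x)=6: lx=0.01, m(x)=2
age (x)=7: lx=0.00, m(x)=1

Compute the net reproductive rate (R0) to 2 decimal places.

3.66

lx·mx by age: 0, 0, 2.2, 0.78, 0.42, 0.24, 0.02, 0
R0 = Σ lx·mx = 3.66 → 3.66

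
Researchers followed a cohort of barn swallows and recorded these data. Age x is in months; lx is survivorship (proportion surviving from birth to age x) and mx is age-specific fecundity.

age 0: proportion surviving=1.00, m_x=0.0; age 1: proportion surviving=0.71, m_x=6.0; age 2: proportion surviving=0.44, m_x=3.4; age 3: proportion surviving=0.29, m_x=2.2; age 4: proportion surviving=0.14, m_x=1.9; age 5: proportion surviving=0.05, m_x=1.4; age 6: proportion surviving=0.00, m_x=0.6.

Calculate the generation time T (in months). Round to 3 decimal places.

lx·mx: 0, 4.26, 1.496, 0.638, 0.266, 0.07, 0 → R0 = 6.73
x·lx·mx: 0, 4.26, 2.992, 1.914, 1.064, 0.35, 0 → Σ = 10.58
T = 10.58 / 6.73 = 1.572065… → 1.572

1.572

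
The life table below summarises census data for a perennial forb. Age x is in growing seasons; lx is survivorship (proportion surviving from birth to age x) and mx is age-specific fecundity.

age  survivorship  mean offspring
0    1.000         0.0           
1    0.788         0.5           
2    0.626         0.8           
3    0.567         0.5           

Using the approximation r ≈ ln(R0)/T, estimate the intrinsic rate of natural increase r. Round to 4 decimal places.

0.0861

R0 = Σ lx·mx = 0 + 0.394 + 0.5008 + 0.2835 = 1.1783
Σ x·lx·mx = 2.2461; T = 2.2461/1.1783 = 1.90622…
r ≈ ln(R0)/T = ln(1.1783)/1.90622… = 0.086072… → 0.0861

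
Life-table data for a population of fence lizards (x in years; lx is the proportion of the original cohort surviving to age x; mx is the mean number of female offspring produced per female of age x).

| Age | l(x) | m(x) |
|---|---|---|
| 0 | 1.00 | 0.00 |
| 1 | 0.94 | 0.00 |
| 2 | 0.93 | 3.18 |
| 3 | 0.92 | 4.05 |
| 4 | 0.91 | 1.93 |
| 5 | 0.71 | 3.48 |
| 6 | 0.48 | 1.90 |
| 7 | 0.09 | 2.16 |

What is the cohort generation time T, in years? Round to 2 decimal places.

3.60

lx·mx: 0, 0, 2.9574, 3.726, 1.7563, 2.4708, 0.912, 0.1944 → R0 = 12.0169
x·lx·mx: 0, 0, 5.9148, 11.178, 7.0252, 12.354, 5.472, 1.3608 → Σ = 43.3048
T = 43.3048 / 12.0169 = 3.603658… → 3.60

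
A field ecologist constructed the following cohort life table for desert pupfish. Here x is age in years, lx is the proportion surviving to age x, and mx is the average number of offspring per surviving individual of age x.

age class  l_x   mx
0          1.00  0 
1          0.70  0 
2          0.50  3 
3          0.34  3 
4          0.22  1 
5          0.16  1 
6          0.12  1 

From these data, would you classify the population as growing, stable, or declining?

R0 = Σ lx·mx = 0 + 0 + 1.5 + 1.02 + 0.22 + 0.16 + 0.12 = 3.02
R0 > 1, so the population is growing.

growing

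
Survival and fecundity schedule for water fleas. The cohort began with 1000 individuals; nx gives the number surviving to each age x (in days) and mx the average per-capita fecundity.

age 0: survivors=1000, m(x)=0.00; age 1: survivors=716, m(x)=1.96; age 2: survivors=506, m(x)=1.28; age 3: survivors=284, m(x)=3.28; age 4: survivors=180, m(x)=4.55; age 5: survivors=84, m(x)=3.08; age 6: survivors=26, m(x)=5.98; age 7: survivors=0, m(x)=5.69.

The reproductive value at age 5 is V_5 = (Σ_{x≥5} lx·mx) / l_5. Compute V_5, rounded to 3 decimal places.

lx = nx/n0 = nx/1000: 1, 0.716, 0.506, 0.284, 0.18, 0.084, 0.026, 0
lx·mx for x ≥ 5: 0.25872, 0.15548, 0 → sum = 0.4142
V_5 = 0.4142 / l_5 = 0.4142 / 0.084 = 4.930952… → 4.931

4.931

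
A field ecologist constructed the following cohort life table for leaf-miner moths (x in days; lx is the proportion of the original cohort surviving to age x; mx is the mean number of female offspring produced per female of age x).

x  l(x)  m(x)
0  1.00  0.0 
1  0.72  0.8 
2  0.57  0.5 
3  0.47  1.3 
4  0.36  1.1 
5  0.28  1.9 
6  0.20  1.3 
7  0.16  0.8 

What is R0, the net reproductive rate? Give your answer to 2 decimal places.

lx·mx by age: 0, 0.576, 0.285, 0.611, 0.396, 0.532, 0.26, 0.128
R0 = Σ lx·mx = 2.788 → 2.79

2.79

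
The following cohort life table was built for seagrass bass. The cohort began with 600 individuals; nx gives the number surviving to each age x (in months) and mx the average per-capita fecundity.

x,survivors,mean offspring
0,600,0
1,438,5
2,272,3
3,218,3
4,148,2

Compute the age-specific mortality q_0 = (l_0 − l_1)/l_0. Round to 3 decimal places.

0.270

lx = nx/n0 = nx/600: 1, 0.73, 0.45333…, 0.36333…, 0.24667…
q_0 = (l_0 − l_1) / l_0 = (1 − 0.73) / 1
     = 0.27 / 1 = 0.27 → 0.270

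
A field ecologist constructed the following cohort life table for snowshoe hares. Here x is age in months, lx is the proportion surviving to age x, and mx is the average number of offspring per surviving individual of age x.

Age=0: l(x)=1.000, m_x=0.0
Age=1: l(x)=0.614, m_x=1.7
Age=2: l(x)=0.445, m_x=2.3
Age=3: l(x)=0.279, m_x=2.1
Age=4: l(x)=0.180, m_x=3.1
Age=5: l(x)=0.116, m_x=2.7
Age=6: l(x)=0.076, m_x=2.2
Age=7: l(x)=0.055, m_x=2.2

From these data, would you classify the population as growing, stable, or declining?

growing

R0 = Σ lx·mx = 0 + 1.0438 + 1.0235 + 0.5859 + 0.558 + 0.3132 + 0.1672 + 0.121 = 3.8126
R0 > 1, so the population is growing.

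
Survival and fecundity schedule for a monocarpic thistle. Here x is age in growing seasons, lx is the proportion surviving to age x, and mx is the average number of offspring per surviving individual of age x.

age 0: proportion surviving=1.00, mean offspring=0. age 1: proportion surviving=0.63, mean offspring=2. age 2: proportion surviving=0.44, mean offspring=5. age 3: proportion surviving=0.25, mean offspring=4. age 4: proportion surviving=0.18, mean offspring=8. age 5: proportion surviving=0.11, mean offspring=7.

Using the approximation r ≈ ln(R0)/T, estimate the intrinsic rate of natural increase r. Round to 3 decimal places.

0.693

R0 = Σ lx·mx = 0 + 1.26 + 2.2 + 1 + 1.44 + 0.77 = 6.67
Σ x·lx·mx = 18.27; T = 18.27/6.67 = 2.73913…
r ≈ ln(R0)/T = ln(6.67)/2.73913… = 0.69278… → 0.693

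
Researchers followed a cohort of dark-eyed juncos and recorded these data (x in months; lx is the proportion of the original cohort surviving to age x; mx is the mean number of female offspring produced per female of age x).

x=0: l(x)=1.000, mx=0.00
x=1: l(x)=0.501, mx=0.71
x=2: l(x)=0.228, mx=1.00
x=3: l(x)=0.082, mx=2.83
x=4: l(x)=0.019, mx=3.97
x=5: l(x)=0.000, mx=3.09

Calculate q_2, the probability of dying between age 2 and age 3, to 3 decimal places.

0.640

q_2 = (l_2 − l_3) / l_2 = (0.228 − 0.082) / 0.228
     = 0.146 / 0.228 = 0.640351… → 0.640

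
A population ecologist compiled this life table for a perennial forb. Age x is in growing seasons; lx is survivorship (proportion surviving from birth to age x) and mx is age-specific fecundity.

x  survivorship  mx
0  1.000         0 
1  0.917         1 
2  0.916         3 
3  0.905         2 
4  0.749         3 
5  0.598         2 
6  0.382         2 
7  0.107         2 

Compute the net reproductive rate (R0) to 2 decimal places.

9.90

lx·mx by age: 0, 0.917, 2.748, 1.81, 2.247, 1.196, 0.764, 0.214
R0 = Σ lx·mx = 9.896 → 9.90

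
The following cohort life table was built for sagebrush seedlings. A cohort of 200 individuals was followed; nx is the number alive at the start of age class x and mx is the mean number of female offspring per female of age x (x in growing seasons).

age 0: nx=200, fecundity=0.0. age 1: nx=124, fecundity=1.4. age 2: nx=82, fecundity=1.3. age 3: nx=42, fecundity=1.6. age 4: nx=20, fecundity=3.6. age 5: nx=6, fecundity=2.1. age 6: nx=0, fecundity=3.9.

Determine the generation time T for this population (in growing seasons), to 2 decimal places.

lx = nx/n0 = nx/200: 1, 0.62, 0.41, 0.21, 0.1, 0.03, 0
lx·mx: 0, 0.868, 0.533, 0.336, 0.36, 0.063, 0 → R0 = 2.16
x·lx·mx: 0, 0.868, 1.066, 1.008, 1.44, 0.315, 0 → Σ = 4.697
T = 4.697 / 2.16 = 2.174537… → 2.17

2.17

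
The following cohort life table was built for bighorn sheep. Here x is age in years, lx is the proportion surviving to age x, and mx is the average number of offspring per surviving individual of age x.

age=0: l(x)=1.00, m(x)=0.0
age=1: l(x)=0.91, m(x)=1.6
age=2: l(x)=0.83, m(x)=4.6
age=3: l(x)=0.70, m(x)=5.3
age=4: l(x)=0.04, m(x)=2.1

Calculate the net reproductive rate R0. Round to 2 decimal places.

9.07

lx·mx by age: 0, 1.456, 3.818, 3.71, 0.084
R0 = Σ lx·mx = 9.068 → 9.07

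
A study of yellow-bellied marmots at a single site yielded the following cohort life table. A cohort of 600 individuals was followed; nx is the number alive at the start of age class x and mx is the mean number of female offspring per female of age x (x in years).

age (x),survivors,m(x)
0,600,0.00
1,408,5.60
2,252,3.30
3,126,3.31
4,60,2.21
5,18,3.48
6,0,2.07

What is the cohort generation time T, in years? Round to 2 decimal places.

1.62

lx = nx/n0 = nx/600: 1, 0.68, 0.42, 0.21, 0.1, 0.03, 0
lx·mx: 0, 3.808, 1.386, 0.6951, 0.221, 0.1044, 0 → R0 = 6.2145
x·lx·mx: 0, 3.808, 2.772, 2.0853, 0.884, 0.522, 0 → Σ = 10.0713
T = 10.0713 / 6.2145 = 1.620613… → 1.62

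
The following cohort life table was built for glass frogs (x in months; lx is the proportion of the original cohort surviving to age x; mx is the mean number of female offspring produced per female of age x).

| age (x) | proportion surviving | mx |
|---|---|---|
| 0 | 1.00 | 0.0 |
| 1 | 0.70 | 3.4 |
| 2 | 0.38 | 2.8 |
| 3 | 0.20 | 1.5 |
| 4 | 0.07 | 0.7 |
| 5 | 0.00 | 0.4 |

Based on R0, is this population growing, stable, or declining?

growing

R0 = Σ lx·mx = 0 + 2.38 + 1.064 + 0.3 + 0.049 + 0 = 3.793
R0 > 1, so the population is growing.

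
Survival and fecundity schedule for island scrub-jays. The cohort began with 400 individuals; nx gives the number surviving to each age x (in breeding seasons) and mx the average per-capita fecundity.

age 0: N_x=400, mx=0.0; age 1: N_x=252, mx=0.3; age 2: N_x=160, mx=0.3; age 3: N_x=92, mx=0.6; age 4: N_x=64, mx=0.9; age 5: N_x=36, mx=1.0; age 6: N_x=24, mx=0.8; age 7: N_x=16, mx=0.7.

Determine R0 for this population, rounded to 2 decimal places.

0.76

lx = nx/n0 = nx/400: 1, 0.63, 0.4, 0.23, 0.16, 0.09, 0.06, 0.04
lx·mx by age: 0, 0.189, 0.12, 0.138, 0.144, 0.09, 0.048, 0.028
R0 = Σ lx·mx = 0.757 → 0.76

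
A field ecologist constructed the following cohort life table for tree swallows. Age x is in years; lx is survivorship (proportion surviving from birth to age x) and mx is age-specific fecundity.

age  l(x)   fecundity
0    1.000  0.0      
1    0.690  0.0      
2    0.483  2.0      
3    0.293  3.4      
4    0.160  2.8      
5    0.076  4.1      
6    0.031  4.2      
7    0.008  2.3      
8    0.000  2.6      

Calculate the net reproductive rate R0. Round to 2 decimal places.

2.87

lx·mx by age: 0, 0, 0.966, 0.9962, 0.448, 0.3116, 0.1302, 0.0184, 0
R0 = Σ lx·mx = 2.8704 → 2.87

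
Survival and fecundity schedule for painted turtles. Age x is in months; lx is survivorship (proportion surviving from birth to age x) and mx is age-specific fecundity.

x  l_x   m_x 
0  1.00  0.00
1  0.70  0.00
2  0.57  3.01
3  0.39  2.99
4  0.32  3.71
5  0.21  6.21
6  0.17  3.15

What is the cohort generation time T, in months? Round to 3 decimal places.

3.624

lx·mx: 0, 0, 1.7157, 1.1661, 1.1872, 1.3041, 0.5355 → R0 = 5.9086
x·lx·mx: 0, 0, 3.4314, 3.4983, 4.7488, 6.5205, 3.213 → Σ = 21.412
T = 21.412 / 5.9086 = 3.62387… → 3.624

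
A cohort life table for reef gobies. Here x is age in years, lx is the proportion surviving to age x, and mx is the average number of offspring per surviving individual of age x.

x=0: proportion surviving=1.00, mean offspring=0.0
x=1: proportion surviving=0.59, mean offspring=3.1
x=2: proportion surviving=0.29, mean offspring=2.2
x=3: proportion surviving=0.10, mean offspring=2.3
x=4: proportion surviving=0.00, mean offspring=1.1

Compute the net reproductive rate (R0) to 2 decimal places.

2.70

lx·mx by age: 0, 1.829, 0.638, 0.23, 0
R0 = Σ lx·mx = 2.697 → 2.70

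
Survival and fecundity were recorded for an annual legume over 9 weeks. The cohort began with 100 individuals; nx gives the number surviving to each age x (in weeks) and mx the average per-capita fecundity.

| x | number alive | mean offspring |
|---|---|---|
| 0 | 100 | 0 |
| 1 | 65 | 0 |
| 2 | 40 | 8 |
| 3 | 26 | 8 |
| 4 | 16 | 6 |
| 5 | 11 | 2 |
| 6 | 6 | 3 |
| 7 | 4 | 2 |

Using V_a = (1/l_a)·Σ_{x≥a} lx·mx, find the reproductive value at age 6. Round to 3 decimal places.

4.333

lx = nx/n0 = nx/100: 1, 0.65, 0.4, 0.26, 0.16, 0.11, 0.06, 0.04
lx·mx for x ≥ 6: 0.18, 0.08 → sum = 0.26
V_6 = 0.26 / l_6 = 0.26 / 0.06 = 4.333333… → 4.333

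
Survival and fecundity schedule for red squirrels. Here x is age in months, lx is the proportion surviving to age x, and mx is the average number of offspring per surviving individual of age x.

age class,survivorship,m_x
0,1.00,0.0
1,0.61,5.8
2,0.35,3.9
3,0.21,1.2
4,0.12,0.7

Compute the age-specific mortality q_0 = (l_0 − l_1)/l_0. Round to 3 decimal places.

q_0 = (l_0 − l_1) / l_0 = (1 − 0.61) / 1
     = 0.39 / 1 = 0.39 → 0.390

0.390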